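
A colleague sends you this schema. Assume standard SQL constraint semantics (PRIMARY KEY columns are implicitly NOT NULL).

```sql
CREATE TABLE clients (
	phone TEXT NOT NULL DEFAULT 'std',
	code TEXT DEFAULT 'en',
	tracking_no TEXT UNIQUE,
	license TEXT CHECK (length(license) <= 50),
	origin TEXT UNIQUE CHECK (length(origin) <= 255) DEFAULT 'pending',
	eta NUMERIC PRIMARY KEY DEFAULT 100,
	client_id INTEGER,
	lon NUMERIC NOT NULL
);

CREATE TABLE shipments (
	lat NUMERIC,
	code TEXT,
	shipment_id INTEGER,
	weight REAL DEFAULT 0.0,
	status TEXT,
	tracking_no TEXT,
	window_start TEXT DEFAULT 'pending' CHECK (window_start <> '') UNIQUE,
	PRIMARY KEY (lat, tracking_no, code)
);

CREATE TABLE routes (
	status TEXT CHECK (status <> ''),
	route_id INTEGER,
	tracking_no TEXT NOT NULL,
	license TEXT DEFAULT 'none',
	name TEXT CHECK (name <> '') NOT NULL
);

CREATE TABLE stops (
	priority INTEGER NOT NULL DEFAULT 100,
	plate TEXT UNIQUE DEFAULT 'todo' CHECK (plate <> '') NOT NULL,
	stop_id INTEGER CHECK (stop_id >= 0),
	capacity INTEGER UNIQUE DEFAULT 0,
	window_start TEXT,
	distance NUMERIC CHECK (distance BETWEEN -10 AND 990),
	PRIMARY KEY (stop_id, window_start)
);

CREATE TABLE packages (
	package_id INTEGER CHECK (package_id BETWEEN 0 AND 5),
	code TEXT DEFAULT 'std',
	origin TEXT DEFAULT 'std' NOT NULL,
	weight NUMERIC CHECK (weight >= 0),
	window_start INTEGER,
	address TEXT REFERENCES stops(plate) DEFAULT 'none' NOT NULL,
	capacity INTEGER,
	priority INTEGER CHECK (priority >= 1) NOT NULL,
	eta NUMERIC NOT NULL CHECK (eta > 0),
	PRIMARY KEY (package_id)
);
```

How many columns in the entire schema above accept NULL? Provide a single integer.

18

clients: 5 nullable (code, tracking_no, license, origin, client_id — PK (eta) and explicit NOT NULL columns excluded).
shipments: 4 nullable (shipment_id, weight, status, window_start — PK (lat, tracking_no, code) and explicit NOT NULL columns excluded).
routes: 3 nullable (status, route_id, license — PK none and explicit NOT NULL columns excluded).
stops: 2 nullable (capacity, distance — PK (stop_id, window_start) and explicit NOT NULL columns excluded).
packages: 4 nullable (code, weight, window_start, capacity — PK (package_id) and explicit NOT NULL columns excluded).
Total: 5 + 4 + 3 + 2 + 4 = 18.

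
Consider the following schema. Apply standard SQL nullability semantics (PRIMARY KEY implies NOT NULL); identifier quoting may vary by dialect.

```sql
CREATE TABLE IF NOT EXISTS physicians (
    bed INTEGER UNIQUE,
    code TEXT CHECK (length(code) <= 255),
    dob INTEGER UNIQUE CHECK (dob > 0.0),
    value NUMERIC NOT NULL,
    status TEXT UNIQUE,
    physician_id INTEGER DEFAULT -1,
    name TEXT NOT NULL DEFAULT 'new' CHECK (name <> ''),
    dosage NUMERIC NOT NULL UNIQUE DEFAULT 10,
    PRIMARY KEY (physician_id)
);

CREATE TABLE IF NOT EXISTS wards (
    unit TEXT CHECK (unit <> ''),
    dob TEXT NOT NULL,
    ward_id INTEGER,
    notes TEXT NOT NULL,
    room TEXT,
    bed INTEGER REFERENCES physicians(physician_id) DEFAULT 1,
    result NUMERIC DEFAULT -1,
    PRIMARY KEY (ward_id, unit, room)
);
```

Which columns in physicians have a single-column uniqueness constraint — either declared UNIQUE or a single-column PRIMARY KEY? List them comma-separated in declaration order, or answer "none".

bed, dob, status, physician_id, dosage

- bed: declared UNIQUE → unique.
- code: no UNIQUE or single-column PK constraint.
- dob: declared UNIQUE → unique.
- value: no UNIQUE or single-column PK constraint.
- status: declared UNIQUE → unique.
- physician_id: single-column PRIMARY KEY → unique.
- name: no UNIQUE or single-column PK constraint.
- dosage: declared UNIQUE → unique.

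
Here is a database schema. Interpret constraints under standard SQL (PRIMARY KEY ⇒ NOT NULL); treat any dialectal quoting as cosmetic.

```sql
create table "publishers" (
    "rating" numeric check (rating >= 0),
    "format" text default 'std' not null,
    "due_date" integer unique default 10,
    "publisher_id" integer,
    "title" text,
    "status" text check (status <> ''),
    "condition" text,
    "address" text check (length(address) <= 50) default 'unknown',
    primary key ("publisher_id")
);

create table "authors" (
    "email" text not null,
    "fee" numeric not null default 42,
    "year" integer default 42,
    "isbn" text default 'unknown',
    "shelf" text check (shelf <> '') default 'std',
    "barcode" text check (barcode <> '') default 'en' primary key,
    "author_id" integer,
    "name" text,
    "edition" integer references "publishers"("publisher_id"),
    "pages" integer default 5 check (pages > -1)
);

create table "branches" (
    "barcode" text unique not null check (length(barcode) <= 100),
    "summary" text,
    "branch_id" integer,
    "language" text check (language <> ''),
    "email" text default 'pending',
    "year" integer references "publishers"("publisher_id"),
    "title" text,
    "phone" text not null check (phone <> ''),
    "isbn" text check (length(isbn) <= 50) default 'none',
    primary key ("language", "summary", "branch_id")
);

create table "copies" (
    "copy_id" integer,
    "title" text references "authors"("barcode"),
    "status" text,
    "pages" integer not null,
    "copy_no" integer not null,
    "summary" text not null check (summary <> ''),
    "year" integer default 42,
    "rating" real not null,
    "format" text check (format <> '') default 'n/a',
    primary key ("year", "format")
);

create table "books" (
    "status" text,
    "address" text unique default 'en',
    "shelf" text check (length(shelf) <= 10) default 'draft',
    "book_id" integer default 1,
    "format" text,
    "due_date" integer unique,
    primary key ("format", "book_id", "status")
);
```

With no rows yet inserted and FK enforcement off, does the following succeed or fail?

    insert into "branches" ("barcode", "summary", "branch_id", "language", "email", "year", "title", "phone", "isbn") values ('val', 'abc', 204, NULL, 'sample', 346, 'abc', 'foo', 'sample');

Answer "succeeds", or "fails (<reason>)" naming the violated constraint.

language is explicitly set to NULL, but language is part of the PRIMARY KEY (implied NOT NULL).

fails (NOT NULL on language)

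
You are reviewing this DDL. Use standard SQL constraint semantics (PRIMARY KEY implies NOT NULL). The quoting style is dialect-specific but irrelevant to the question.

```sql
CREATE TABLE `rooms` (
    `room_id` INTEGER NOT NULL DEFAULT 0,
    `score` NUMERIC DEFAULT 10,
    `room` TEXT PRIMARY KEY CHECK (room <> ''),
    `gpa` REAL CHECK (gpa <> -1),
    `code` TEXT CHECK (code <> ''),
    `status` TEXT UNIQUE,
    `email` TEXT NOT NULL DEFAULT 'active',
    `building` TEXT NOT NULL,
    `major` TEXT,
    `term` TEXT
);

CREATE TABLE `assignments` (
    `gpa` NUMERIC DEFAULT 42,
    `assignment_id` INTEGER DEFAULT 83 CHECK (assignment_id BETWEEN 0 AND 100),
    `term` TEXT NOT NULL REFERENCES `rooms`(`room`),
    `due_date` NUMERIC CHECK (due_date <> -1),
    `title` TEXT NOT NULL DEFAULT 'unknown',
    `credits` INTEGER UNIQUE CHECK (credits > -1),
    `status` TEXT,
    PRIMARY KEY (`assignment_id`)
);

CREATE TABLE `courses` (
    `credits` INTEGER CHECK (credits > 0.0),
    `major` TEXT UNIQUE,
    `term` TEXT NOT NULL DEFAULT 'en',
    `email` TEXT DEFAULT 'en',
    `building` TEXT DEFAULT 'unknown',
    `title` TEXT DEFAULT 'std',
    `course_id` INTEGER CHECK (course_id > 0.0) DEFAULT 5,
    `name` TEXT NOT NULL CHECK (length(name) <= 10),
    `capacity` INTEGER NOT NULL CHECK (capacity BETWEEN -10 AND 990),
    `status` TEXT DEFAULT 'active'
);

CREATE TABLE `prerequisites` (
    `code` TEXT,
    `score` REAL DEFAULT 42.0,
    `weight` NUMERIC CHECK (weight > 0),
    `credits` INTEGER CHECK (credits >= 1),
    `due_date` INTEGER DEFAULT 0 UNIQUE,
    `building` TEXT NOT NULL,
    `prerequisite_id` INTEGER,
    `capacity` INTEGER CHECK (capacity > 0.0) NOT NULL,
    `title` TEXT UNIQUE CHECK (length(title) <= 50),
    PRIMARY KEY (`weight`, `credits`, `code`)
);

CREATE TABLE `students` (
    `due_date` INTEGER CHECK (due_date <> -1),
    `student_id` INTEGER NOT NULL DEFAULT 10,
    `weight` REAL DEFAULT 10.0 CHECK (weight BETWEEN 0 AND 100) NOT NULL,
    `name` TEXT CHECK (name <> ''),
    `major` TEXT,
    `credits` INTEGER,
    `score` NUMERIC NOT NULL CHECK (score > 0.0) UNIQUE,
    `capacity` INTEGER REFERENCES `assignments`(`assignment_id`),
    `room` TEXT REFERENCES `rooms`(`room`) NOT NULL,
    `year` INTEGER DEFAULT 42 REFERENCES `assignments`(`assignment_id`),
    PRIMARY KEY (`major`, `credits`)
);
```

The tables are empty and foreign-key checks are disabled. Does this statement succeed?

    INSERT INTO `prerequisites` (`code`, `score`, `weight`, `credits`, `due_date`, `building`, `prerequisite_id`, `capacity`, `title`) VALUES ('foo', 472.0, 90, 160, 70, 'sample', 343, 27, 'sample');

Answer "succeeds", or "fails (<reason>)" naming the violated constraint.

succeeds

NOT NULL columns: building is supplied; capacity is supplied; code is supplied; credits is supplied; weight is supplied.
CHECK constraints: 90 satisfies (weight > 0); 160 satisfies (credits >= 1); 27 satisfies (capacity > 0.0); 'sample' satisfies (length(title) <= 50).
No constraint is violated.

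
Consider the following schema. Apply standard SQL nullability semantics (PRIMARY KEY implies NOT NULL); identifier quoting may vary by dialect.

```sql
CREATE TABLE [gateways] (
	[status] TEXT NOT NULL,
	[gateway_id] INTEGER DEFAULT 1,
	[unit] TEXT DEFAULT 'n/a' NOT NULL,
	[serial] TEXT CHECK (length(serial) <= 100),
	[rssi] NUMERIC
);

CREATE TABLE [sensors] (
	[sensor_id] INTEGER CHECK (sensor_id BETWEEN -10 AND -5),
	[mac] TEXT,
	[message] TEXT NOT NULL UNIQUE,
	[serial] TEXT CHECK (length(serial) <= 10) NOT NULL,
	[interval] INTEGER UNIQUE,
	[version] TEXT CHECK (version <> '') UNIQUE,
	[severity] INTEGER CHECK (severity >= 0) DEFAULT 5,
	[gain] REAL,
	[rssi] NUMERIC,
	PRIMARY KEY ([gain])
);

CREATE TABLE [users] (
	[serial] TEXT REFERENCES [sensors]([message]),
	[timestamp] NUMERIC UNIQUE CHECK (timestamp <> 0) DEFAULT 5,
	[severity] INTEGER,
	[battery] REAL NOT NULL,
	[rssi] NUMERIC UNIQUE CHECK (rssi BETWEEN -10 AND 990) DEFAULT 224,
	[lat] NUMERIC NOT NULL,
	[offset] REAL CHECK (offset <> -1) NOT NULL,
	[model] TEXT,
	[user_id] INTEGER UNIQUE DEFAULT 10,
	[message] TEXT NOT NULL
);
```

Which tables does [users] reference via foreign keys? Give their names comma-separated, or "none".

- serial REFERENCES sensors(message).

sensors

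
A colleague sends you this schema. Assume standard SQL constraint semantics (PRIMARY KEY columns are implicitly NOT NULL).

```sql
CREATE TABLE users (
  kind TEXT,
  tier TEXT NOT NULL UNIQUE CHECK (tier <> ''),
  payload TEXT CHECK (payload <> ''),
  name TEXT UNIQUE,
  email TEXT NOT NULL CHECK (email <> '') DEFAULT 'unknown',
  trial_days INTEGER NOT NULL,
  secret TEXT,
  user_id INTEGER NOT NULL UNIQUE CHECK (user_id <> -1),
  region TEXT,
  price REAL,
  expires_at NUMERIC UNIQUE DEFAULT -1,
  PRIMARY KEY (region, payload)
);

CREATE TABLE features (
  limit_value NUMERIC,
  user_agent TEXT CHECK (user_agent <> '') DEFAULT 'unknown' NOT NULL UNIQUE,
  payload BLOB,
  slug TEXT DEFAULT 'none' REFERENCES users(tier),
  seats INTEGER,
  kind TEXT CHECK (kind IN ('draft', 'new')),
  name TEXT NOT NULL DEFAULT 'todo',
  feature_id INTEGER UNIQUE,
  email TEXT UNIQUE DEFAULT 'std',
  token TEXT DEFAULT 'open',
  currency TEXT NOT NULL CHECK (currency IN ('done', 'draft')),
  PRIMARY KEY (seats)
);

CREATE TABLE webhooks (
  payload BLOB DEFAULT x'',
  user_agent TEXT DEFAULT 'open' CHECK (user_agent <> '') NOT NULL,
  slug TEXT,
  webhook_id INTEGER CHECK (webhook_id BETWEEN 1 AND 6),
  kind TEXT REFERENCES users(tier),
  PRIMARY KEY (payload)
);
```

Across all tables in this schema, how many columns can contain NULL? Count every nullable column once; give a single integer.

users: 5 nullable (kind, name, secret, price, expires_at — PK (region, payload) and explicit NOT NULL columns excluded).
features: 7 nullable (limit_value, payload, slug, kind, feature_id, email, token — PK (seats) and explicit NOT NULL columns excluded).
webhooks: 3 nullable (slug, webhook_id, kind — PK (payload) and explicit NOT NULL columns excluded).
Total: 5 + 7 + 3 = 15.

15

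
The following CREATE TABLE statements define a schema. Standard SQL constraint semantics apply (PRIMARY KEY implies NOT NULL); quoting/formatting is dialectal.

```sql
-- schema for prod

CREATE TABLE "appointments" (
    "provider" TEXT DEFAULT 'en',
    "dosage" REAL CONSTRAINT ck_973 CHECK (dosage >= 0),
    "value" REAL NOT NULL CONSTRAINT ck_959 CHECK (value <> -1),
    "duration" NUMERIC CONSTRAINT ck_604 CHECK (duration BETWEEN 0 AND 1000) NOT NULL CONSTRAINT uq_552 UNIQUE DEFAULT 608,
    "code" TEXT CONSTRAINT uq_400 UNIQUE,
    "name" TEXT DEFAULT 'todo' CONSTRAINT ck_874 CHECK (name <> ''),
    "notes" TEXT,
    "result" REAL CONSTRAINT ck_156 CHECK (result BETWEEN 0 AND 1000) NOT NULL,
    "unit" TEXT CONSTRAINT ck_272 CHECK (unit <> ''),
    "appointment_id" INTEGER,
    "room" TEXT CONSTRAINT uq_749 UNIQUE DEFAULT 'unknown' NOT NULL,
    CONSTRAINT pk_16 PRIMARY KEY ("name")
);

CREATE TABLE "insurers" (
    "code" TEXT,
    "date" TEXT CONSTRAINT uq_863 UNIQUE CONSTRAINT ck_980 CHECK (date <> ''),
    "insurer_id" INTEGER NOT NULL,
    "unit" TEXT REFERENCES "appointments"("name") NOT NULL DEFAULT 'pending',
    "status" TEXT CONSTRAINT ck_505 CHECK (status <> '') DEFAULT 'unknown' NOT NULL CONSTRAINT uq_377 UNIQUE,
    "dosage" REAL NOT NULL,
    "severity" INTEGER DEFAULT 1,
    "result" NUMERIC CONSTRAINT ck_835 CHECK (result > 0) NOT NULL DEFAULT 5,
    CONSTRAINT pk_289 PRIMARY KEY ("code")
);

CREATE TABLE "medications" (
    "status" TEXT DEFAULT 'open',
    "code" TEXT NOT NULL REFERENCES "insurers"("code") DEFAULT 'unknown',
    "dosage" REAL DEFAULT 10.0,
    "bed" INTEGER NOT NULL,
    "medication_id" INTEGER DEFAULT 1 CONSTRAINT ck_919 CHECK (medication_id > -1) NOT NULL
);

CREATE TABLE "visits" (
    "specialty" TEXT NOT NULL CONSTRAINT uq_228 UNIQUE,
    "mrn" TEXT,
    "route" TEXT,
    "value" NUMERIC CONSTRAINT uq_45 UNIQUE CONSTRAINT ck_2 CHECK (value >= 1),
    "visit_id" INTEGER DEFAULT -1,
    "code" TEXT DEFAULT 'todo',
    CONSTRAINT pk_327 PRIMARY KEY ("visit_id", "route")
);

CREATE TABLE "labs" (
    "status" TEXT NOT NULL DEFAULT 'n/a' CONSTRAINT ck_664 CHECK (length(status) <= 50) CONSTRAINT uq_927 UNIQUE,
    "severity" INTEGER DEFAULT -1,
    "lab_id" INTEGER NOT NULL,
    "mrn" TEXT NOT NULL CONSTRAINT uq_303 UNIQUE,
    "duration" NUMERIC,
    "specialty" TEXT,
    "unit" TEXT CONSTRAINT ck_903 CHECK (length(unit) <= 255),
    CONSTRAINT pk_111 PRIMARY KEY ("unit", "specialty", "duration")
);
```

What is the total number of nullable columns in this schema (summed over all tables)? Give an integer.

14

appointments: 6 nullable (provider, dosage, code, notes, unit, appointment_id — PK (name) and explicit NOT NULL columns excluded).
insurers: 2 nullable (date, severity — PK (code) and explicit NOT NULL columns excluded).
medications: 2 nullable (status, dosage — PK none and explicit NOT NULL columns excluded).
visits: 3 nullable (mrn, value, code — PK (visit_id, route) and explicit NOT NULL columns excluded).
labs: 1 nullable (severity — PK (unit, specialty, duration) and explicit NOT NULL columns excluded).
Total: 6 + 2 + 2 + 3 + 1 = 14.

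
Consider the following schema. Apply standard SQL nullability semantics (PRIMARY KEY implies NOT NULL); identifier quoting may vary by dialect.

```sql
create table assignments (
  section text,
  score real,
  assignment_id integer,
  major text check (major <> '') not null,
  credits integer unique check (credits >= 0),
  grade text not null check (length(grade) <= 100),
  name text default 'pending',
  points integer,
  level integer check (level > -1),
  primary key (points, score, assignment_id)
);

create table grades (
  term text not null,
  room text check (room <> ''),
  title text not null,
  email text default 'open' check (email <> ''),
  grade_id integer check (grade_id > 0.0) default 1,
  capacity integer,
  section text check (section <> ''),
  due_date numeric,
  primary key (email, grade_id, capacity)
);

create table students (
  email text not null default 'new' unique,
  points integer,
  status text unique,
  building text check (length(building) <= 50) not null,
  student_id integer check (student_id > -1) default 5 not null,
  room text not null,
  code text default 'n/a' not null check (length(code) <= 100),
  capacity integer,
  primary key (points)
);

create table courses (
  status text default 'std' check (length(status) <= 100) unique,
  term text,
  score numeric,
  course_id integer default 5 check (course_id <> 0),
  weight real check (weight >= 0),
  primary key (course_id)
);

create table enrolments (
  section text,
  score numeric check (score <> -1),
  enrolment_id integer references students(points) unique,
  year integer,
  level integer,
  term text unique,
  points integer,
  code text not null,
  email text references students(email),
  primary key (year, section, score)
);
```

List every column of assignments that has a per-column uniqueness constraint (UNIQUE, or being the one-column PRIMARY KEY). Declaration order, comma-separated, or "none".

credits

- section: no UNIQUE or single-column PK constraint.
- score: part of a composite PRIMARY KEY — only the tuple is unique, not this column on its own.
- assignment_id: part of a composite PRIMARY KEY — only the tuple is unique, not this column on its own.
- major: no UNIQUE or single-column PK constraint.
- credits: declared UNIQUE → unique.
- grade: no UNIQUE or single-column PK constraint.
- name: no UNIQUE or single-column PK constraint.
- points: part of a composite PRIMARY KEY — only the tuple is unique, not this column on its own.
- level: no UNIQUE or single-column PK constraint.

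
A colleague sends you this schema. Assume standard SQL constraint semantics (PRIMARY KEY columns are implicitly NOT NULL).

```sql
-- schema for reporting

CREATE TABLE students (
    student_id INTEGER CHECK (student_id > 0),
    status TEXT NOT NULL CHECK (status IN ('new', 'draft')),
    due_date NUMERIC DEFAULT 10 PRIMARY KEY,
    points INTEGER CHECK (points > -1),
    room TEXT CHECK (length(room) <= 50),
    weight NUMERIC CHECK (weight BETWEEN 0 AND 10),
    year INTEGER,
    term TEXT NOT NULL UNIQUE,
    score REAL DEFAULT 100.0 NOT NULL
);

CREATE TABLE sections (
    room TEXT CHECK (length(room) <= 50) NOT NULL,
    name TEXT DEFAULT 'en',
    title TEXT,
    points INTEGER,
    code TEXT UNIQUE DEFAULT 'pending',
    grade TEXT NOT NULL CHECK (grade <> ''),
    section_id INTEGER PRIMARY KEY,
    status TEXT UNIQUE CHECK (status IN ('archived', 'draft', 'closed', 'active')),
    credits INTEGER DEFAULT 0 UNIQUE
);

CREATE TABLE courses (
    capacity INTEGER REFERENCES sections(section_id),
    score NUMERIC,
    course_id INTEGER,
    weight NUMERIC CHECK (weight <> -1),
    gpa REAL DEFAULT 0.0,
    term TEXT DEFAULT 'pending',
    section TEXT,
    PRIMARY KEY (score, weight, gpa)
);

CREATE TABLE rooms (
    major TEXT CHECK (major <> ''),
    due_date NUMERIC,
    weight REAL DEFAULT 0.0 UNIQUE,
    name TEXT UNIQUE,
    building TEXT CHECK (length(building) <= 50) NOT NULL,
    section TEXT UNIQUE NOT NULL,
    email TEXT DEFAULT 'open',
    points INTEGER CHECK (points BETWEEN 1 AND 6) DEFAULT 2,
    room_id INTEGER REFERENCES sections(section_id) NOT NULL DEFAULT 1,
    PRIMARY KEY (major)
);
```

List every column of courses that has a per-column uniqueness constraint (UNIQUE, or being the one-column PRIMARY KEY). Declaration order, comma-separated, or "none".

- capacity: no UNIQUE or single-column PK constraint.
- score: part of a composite PRIMARY KEY — only the tuple is unique, not this column on its own.
- course_id: no UNIQUE or single-column PK constraint.
- weight: part of a composite PRIMARY KEY — only the tuple is unique, not this column on its own.
- gpa: part of a composite PRIMARY KEY — only the tuple is unique, not this column on its own.
- term: no UNIQUE or single-column PK constraint.
- section: no UNIQUE or single-column PK constraint.

none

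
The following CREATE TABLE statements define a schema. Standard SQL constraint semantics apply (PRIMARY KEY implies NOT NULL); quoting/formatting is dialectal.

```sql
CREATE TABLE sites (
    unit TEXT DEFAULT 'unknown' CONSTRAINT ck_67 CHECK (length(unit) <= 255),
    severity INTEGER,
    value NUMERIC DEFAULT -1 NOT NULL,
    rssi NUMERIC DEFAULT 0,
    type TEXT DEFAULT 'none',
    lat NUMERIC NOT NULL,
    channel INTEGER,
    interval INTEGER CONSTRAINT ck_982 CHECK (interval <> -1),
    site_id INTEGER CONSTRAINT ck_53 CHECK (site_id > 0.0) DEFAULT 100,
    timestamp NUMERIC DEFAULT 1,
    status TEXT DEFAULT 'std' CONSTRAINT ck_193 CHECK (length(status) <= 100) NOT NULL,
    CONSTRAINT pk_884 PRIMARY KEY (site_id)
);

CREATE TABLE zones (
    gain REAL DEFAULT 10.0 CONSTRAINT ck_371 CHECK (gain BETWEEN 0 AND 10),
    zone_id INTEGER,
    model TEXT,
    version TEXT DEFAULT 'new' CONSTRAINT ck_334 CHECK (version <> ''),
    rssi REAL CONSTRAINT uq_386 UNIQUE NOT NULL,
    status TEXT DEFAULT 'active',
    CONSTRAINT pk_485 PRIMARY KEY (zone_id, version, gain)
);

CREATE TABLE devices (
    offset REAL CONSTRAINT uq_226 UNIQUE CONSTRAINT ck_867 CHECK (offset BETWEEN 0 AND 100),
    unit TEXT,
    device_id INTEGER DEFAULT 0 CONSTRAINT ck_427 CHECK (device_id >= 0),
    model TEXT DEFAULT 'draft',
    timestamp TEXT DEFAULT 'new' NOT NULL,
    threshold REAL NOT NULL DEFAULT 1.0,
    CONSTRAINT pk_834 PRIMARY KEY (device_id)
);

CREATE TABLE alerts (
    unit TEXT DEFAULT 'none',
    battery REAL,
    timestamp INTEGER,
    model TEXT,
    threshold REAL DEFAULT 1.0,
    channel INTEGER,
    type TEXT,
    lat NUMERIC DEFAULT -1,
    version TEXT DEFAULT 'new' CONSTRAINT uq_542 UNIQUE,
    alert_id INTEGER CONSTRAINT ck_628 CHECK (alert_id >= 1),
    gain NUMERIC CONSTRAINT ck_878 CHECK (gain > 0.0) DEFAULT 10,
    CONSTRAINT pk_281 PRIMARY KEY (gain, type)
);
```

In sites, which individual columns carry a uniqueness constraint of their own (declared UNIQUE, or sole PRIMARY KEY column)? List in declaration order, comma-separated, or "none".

site_id

- unit: no UNIQUE or single-column PK constraint.
- severity: no UNIQUE or single-column PK constraint.
- value: no UNIQUE or single-column PK constraint.
- rssi: no UNIQUE or single-column PK constraint.
- type: no UNIQUE or single-column PK constraint.
- lat: no UNIQUE or single-column PK constraint.
- channel: no UNIQUE or single-column PK constraint.
- interval: no UNIQUE or single-column PK constraint.
- site_id: single-column PRIMARY KEY → unique.
- timestamp: no UNIQUE or single-column PK constraint.
- status: no UNIQUE or single-column PK constraint.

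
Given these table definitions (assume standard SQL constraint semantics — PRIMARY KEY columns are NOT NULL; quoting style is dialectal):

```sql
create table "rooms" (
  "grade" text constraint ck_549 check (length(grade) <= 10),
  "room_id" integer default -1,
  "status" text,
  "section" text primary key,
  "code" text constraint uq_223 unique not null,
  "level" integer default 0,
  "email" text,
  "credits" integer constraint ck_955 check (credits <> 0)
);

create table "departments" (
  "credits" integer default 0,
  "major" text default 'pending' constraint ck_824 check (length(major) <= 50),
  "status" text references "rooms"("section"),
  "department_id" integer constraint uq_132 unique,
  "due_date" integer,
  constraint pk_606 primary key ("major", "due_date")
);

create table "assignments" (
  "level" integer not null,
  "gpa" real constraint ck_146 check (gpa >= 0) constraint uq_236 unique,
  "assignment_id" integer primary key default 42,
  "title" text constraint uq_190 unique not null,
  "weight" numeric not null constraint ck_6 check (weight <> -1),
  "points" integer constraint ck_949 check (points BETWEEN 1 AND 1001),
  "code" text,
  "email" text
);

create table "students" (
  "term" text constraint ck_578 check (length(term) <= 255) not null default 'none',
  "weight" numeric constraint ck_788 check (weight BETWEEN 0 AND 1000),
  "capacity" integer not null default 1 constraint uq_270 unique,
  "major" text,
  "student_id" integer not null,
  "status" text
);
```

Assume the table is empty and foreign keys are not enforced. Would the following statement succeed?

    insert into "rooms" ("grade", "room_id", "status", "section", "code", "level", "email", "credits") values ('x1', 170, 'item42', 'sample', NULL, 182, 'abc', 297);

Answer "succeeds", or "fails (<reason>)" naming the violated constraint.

code is explicitly set to NULL, but code is declared NOT NULL.

fails (NOT NULL on code)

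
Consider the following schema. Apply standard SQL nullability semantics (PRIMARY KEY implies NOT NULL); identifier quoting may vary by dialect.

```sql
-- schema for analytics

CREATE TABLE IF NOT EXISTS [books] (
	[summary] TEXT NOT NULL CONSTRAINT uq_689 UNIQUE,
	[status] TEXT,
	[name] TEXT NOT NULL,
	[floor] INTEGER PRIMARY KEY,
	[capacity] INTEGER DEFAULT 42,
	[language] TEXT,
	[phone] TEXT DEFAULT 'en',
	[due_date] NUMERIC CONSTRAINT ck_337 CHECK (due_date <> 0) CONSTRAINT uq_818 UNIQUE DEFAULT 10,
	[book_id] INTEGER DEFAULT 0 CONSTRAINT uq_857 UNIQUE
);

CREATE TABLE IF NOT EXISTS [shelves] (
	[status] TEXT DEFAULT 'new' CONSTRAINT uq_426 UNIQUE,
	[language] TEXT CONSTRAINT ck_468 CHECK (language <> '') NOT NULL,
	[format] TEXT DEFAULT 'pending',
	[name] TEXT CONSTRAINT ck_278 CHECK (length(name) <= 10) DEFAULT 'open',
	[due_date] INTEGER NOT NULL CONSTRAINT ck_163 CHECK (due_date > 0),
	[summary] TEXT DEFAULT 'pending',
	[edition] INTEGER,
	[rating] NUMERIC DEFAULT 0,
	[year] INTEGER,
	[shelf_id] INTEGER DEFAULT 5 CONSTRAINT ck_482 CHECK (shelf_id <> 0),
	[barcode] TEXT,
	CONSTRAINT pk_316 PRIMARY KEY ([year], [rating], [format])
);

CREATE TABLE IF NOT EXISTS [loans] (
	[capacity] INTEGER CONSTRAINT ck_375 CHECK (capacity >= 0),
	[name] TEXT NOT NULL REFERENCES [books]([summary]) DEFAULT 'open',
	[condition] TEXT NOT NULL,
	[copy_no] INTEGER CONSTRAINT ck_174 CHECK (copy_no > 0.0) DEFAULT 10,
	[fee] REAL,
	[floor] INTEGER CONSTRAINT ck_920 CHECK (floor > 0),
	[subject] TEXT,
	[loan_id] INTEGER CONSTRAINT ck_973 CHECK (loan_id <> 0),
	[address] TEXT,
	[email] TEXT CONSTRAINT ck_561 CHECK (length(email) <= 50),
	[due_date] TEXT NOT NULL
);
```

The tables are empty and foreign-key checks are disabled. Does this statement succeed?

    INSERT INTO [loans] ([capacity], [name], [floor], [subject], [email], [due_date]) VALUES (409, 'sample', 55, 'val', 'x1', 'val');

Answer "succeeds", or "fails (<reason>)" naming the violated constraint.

fails (NOT NULL on condition)

condition is omitted from the column list and has no DEFAULT, so it would receive NULL.
But condition is declared NOT NULL.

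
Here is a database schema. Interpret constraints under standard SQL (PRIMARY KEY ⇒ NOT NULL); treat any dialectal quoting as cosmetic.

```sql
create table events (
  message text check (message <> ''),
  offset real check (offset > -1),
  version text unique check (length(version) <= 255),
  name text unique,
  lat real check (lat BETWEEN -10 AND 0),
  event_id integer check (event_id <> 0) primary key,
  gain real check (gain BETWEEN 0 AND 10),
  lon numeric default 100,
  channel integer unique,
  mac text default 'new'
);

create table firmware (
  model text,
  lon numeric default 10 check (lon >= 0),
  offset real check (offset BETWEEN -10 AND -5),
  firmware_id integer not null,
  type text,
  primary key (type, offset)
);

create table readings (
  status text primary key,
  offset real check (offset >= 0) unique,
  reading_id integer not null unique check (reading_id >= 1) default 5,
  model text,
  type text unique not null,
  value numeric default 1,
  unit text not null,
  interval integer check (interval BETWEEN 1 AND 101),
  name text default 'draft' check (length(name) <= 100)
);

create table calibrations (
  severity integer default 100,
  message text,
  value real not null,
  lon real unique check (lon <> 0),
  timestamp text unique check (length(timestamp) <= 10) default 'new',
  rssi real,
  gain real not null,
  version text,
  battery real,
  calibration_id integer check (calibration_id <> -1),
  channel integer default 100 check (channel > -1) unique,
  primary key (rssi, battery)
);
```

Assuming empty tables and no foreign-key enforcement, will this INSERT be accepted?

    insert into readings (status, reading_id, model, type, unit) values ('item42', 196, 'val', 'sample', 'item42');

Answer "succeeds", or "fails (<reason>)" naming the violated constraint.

succeeds

NOT NULL columns: reading_id is supplied; status is supplied; type is supplied; unit is supplied.
CHECK constraints: 196 satisfies (reading_id >= 1).
No constraint is violated.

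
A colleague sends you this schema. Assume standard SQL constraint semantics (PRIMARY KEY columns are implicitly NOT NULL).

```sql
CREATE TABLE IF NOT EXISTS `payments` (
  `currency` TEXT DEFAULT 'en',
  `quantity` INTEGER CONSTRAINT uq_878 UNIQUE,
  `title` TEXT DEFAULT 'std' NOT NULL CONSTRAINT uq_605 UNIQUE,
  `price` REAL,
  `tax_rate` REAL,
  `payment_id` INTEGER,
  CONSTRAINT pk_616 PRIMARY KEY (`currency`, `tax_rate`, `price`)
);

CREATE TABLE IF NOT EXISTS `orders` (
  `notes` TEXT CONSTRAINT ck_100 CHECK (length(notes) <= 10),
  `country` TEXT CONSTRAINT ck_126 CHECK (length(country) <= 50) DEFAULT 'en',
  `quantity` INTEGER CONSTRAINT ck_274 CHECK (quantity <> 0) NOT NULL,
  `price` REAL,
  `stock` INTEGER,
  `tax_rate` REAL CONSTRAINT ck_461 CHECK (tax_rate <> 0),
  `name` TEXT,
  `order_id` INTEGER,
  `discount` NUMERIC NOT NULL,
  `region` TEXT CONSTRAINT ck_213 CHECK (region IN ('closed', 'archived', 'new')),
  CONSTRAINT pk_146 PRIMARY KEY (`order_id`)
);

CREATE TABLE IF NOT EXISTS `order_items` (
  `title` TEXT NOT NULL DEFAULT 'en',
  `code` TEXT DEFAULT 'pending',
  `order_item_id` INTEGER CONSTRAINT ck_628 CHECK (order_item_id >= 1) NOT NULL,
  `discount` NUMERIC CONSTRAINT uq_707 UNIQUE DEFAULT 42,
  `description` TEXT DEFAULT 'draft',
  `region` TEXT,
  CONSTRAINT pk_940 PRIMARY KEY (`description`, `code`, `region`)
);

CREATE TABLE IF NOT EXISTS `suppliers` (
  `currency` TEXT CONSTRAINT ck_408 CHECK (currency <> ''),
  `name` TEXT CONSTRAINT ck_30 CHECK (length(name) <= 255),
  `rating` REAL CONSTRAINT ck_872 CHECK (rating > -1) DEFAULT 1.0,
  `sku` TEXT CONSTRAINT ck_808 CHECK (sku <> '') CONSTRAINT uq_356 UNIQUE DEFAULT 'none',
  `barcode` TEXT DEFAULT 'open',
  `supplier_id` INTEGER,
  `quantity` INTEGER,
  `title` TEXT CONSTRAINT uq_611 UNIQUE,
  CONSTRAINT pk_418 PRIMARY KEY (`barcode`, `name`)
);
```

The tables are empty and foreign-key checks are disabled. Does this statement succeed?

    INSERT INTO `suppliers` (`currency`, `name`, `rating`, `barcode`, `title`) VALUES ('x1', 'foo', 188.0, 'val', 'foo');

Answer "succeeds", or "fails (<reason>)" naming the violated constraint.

succeeds

NOT NULL columns: barcode is supplied; name is supplied.
CHECK constraints: 'x1' satisfies (currency <> ''); 'foo' satisfies (length(name) <= 255); 188.0 satisfies (rating > -1).
No constraint is violated.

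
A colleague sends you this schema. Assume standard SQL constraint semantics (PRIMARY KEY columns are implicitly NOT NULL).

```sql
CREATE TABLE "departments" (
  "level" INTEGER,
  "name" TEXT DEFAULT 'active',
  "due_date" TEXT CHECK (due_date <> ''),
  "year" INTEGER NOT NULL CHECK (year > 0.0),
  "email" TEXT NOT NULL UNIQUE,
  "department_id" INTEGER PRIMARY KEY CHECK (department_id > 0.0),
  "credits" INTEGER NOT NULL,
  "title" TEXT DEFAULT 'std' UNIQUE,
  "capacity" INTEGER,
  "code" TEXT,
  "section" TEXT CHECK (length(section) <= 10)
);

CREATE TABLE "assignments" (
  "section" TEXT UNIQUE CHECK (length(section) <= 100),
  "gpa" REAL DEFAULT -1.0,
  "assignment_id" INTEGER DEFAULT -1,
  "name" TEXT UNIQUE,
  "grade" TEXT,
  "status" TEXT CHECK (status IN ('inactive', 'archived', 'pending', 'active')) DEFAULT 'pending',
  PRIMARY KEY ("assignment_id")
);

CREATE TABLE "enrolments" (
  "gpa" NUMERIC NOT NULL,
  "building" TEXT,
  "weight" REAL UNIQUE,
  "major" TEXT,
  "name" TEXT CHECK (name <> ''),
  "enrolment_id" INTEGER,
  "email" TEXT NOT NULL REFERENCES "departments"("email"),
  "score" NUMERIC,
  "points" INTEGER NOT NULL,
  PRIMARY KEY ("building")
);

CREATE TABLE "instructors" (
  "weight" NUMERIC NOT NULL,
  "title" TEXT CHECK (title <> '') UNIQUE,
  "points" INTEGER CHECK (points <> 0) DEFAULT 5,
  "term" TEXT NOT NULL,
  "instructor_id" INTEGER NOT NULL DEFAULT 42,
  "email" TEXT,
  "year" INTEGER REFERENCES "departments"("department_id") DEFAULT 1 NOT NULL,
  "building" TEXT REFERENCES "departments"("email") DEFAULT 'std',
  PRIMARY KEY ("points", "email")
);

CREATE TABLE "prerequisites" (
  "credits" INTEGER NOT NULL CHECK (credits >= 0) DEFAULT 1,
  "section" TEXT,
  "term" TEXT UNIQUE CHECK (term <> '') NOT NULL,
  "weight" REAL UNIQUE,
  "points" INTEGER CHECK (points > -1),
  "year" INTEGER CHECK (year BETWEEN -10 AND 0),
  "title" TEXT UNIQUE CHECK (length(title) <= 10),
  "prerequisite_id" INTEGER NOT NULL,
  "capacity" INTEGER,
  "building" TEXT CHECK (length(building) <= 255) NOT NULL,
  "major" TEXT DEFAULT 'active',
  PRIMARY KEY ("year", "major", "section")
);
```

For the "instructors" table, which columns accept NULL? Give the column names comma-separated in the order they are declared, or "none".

- weight: declared NOT NULL → not nullable.
- title: CHECK does not forbid NULL (a CHECK constraint passes when its expression is NULL) → nullable.
- points: part of the PRIMARY KEY, which implies NOT NULL → not nullable.
- term: declared NOT NULL → not nullable.
- instructor_id: declared NOT NULL → not nullable.
- email: part of the PRIMARY KEY, which implies NOT NULL → not nullable.
- year: declared NOT NULL → not nullable.
- building: a foreign key column may be NULL unless separately constrained → nullable.

title, building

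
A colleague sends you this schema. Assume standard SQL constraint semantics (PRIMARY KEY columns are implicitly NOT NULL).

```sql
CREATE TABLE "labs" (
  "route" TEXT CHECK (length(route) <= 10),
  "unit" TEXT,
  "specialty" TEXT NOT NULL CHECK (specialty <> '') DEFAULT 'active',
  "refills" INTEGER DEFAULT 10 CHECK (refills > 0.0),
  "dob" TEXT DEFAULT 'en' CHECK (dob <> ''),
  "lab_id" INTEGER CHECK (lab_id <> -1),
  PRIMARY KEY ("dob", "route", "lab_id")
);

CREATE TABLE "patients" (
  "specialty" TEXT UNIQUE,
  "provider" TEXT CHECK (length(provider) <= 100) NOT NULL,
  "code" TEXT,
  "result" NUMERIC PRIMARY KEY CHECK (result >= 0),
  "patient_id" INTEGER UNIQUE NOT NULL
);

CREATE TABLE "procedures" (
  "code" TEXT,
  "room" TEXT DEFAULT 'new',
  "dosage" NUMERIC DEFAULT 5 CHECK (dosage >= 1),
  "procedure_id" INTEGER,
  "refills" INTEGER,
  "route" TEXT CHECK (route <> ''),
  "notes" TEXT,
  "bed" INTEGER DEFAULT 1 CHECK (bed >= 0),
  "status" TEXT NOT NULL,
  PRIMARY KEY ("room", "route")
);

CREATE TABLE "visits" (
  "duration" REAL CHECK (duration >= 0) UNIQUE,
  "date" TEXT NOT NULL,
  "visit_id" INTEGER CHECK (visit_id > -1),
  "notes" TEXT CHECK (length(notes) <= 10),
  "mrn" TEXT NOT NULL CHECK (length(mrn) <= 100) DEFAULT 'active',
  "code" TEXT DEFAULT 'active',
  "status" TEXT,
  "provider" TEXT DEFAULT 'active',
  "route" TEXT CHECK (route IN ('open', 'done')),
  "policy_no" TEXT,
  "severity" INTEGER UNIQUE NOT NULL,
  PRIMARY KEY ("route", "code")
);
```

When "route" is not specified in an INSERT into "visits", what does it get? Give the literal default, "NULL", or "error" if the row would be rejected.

error

route has no DEFAULT clause.
Omitting it would insert NULL, but it is part of the PRIMARY KEY, so the INSERT fails.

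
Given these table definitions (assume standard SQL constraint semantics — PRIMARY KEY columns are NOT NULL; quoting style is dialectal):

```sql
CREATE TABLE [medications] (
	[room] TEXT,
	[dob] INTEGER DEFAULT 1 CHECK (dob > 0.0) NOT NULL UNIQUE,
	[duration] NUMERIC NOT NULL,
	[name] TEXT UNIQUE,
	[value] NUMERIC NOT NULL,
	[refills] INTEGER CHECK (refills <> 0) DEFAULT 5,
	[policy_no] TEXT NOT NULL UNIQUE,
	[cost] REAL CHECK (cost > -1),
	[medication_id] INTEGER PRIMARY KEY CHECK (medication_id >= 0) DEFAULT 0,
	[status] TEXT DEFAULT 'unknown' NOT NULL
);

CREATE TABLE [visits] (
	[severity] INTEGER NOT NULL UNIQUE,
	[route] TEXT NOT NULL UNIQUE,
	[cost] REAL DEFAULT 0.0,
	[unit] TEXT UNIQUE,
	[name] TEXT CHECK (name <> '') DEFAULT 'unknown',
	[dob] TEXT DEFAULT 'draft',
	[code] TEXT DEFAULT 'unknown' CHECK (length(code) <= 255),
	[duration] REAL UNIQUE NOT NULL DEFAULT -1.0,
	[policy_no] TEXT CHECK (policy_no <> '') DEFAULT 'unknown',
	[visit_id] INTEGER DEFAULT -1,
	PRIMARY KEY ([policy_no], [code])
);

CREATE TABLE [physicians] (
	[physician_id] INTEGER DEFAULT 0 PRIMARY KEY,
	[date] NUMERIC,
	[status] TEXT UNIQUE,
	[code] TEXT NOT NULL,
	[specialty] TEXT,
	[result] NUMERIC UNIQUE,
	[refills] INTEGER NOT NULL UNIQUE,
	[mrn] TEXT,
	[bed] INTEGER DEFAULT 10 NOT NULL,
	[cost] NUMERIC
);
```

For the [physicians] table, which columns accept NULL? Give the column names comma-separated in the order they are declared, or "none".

- physician_id: part of the PRIMARY KEY, which implies NOT NULL → not nullable.
- date: no NOT NULL constraint applies → nullable.
- status: UNIQUE does not imply NOT NULL → nullable.
- code: declared NOT NULL → not nullable.
- specialty: no NOT NULL constraint applies → nullable.
- result: UNIQUE does not imply NOT NULL → nullable.
- refills: declared NOT NULL → not nullable.
- mrn: no NOT NULL constraint applies → nullable.
- bed: declared NOT NULL → not nullable.
- cost: no NOT NULL constraint applies → nullable.

date, status, specialty, result, mrn, cost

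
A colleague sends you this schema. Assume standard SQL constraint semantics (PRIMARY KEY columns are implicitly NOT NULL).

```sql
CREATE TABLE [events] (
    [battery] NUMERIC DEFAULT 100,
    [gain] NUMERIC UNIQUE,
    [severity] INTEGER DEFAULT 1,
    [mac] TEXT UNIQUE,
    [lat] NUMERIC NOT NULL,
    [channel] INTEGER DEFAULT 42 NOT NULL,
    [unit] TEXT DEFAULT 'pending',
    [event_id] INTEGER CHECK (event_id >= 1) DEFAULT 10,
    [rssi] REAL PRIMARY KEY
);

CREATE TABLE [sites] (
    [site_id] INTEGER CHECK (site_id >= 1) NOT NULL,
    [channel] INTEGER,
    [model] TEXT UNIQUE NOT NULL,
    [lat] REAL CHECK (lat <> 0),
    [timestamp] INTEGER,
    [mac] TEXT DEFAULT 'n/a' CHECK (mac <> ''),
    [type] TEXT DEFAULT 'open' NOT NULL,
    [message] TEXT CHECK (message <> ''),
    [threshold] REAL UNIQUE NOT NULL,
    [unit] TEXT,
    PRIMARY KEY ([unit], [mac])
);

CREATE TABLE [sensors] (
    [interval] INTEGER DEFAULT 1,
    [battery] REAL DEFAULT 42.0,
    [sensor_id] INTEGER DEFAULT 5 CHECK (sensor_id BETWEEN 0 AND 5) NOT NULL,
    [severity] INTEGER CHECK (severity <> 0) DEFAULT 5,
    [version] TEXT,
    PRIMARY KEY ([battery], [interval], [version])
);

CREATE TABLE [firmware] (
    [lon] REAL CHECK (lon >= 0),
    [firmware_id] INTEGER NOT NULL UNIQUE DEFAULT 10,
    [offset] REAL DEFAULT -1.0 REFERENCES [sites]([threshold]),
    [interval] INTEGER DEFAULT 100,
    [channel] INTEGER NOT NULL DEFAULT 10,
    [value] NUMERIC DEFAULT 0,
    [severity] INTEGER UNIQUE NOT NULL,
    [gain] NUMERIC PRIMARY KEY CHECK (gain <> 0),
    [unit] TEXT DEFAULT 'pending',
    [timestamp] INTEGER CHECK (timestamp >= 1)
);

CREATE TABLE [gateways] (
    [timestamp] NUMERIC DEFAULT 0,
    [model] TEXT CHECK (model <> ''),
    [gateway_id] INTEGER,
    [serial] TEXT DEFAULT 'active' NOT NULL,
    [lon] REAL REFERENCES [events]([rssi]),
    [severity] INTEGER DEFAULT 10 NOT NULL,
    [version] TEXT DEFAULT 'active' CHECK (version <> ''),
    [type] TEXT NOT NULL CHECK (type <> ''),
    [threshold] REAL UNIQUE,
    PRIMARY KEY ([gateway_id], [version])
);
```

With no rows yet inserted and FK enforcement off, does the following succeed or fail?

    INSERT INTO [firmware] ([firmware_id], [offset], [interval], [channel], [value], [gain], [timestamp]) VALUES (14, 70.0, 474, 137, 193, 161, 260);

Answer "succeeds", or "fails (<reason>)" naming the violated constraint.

severity is omitted from the column list and has no DEFAULT, so it would receive NULL.
But severity is declared NOT NULL.

fails (NOT NULL on severity)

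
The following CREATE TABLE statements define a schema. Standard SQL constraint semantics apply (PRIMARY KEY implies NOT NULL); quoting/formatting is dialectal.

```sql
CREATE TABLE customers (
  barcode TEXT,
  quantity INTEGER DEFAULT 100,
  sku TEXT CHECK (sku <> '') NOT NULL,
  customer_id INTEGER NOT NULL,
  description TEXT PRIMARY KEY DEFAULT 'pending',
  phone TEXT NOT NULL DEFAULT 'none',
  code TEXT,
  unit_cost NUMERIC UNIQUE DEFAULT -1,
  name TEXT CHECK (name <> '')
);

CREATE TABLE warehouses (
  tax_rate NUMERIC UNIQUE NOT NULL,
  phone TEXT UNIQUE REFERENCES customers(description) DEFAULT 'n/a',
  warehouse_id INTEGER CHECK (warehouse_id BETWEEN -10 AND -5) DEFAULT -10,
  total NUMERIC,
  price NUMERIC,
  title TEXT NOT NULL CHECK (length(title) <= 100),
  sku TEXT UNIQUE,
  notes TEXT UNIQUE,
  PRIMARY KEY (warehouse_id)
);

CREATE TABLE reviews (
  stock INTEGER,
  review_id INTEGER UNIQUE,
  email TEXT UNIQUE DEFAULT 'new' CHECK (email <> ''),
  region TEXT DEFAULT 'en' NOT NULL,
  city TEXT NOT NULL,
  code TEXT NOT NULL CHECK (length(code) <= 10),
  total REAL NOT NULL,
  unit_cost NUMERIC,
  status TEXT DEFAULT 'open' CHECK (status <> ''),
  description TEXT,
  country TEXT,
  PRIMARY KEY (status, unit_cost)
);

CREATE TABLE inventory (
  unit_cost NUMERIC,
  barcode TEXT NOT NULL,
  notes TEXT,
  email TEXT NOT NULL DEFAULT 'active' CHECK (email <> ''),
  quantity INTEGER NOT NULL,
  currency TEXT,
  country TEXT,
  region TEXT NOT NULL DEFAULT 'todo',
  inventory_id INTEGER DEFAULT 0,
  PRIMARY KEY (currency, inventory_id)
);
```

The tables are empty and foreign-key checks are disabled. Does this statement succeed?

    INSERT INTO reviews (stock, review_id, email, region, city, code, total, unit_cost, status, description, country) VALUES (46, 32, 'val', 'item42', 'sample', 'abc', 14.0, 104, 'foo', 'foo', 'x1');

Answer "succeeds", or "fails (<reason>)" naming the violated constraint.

succeeds

NOT NULL columns: city is supplied; code is supplied; region is supplied; status is supplied; total is supplied; unit_cost is supplied.
CHECK constraints: 'val' satisfies (email <> ''); 'abc' satisfies (length(code) <= 10); 'foo' satisfies (status <> '').
No constraint is violated.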